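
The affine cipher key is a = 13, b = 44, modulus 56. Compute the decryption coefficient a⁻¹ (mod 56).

gcd(56, 13) by repeated division:
56 = 4*13 + 4
13 = 3*4 + 1
4 = 4*1 + 0
The gcd is 1. Working backward:
1 = 13 − 3·4
1 = −3·56 + 13·13
So 13·13 ≡ 1 (mod 56).

13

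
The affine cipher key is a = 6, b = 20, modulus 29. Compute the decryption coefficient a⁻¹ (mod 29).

gcd(29, 6) by repeated division:
29 = 4·6 + 5
6 = 1·5 + 1
5 = 5·1 + 0
gcd = 1, so the inverse exists. Back-substitute:
1 = 6 − 5
1 = −29 + 5·6
So 6·5 ≡ 1 (mod 29).

5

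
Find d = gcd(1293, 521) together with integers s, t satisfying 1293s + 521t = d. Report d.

1

Euclidean algorithm:
1293 = 2×521 + 251
521 = 2×251 + 19
251 = 13×19 + 4
19 = 4×4 + 3
4 = 1×3 + 1
3 = 3×1 + 0
gcd(1293, 521) = 1.
Back-substituting:
1 = 4 − 3
1 = −19 + 5·4
1 = 5·251 − 66·19
1 = −66·521 + 137·251
1 = 137·1293 − 340·521
So 1 = (137)·1293 + (-340)·521.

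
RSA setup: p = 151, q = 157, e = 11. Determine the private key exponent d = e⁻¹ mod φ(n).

14891

φ(n) = (p−1)(q−1) = 150·156 = 23400.
Need d with 11·d ≡ 1 (mod 23400). Apply the extended Euclidean algorithm:
23400 = 2127*11 + 3
11 = 3*3 + 2
3 = 1*2 + 1
2 = 2*1 + 0
Back-substitute:
1 = 3 − 2
1 = −11 + 4·3
1 = 4·23400 − 8509·11
So 11·(-8509) ≡ 1 (mod 23400), hence d ≡ -8509 ≡ 14891 (mod 23400).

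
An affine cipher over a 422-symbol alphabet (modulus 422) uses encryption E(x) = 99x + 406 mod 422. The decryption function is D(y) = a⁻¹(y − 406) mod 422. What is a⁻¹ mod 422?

81

Apply the Euclidean algorithm to 422 and 99:
422 = 4·99 + 26
99 = 3·26 + 21
26 = 1·21 + 5
21 = 4·5 + 1
5 = 5·1 + 0
Since gcd(99, 422) = 1, back-substitute to write 1 as a combination:
1 = 21 − 4·5
1 = −4·26 + 5·21
1 = 5·99 − 19·26
1 = −19·422 + 81·99
So 99·81 ≡ 1 (mod 422).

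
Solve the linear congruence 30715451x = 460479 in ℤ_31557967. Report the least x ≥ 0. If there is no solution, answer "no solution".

First find gcd(30715451, 31557967):
31557967 = 1*30715451 + 842516
30715451 = 36*842516 + 384875
842516 = 2*384875 + 72766
384875 = 5*72766 + 21045
72766 = 3*21045 + 9631
21045 = 2*9631 + 1783
9631 = 5*1783 + 716
1783 = 2*716 + 351
716 = 2*351 + 14
351 = 25*14 + 1
14 = 14*1 + 0
gcd = 1, so a unique solution mod 31557967 exists.
Back-substitute for the Bézout coefficients:
1 = 351 − 25·14
1 = −25·716 + 51·351
1 = 51·1783 − 127·716
1 = −127·9631 + 686·1783
1 = 686·21045 − 1499·9631
1 = −1499·72766 + 5183·21045
1 = 5183·384875 − 27414·72766
1 = −27414·842516 + 60011·384875
1 = 60011·30715451 − 2187810·842516
1 = −2187810·31557967 + 2247821·30715451
So 30715451·(2247821) ≡ 1 (mod 31557967), giving 30715451⁻¹ ≡ 2247821.
x ≡ 30715451⁻¹·460479 ≡ 2247821·460479 ≡ 4606626 (mod 31557967).

4606626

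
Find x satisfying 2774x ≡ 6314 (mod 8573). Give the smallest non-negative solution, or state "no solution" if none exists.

27

First find gcd(2774, 8573):
8573 = 3·2774 + 251
2774 = 11·251 + 13
251 = 19·13 + 4
13 = 3·4 + 1
4 = 4·1 + 0
gcd = 1, so a unique solution mod 8573 exists.
Back-substitute for the Bézout coefficients:
1 = 13 − 3·4
1 = −3·251 + 58·13
1 = 58·2774 − 641·251
1 = −641·8573 + 1981·2774
So 2774·(1981) ≡ 1 (mod 8573), giving 2774⁻¹ ≡ 1981.
x ≡ 2774⁻¹·6314 ≡ 1981·6314 ≡ 27 (mod 8573).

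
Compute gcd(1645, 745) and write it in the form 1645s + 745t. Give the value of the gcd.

5

Apply Euclid's algorithm to 1645 and 745:
1645 = 2×745 + 155
745 = 4×155 + 125
155 = 1×125 + 30
125 = 4×30 + 5
30 = 6×5 + 0
gcd(1645, 745) = 5.
Back-substituting:
5 = 125 − 4·30
5 = −4·155 + 5·125
5 = 5·745 − 24·155
5 = −24·1645 + 53·745
So 5 = (-24)·1645 + (53)·745.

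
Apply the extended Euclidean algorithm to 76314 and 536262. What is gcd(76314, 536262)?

Apply Euclid's algorithm to 536262 and 76314:
536262 = 7·76314 + 2064
76314 = 36·2064 + 2010
2064 = 1·2010 + 54
2010 = 37·54 + 12
54 = 4·12 + 6
12 = 2·6 + 0
gcd(76314, 536262) = 6.
Working backward:
6 = 54 − 4·12
6 = −4·2010 + 149·54
6 = 149·2064 − 153·2010
6 = −153·76314 + 5657·2064
6 = 5657·536262 − 39752·76314
So 6 = (5657)·536262 + (-39752)·76314.

6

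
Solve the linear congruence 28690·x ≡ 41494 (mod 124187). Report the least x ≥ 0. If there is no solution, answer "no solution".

First find gcd(28690, 124187):
124187 = 4×28690 + 9427
28690 = 3×9427 + 409
9427 = 23×409 + 20
409 = 20×20 + 9
20 = 2×9 + 2
9 = 4×2 + 1
2 = 2×1 + 0
gcd = 1, so a unique solution mod 124187 exists.
Back-substitute for the Bézout coefficients:
1 = 9 − 4·2
1 = −4·20 + 9·9
1 = 9·409 − 184·20
1 = −184·9427 + 4241·409
1 = 4241·28690 − 12907·9427
1 = −12907·124187 + 55869·28690
So 28690·(55869) ≡ 1 (mod 124187), giving 28690⁻¹ ≡ 55869.
x ≡ 28690⁻¹·41494 ≡ 55869·41494 ≡ 29557 (mod 124187).

29557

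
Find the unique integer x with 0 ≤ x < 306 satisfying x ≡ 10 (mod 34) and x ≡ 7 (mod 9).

Write x = 10 + 34·k. Then 34·k ≡ 7 − 10 ≡ 6 (mod 9).
Need 34⁻¹ mod 9. Extended Euclid on (9, 7):
9 = 1*7 + 2
7 = 3*2 + 1
2 = 2*1 + 0
Back-substitute:
1 = 7 − 3·2
1 = −3·9 + 4·7
34⁻¹ ≡ 4 (mod 9), so k ≡ 4·6 ≡ 6 (mod 9).
x = 10 + 34·6 = 214.

214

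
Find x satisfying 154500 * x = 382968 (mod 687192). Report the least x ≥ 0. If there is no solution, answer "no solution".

First find gcd(154500, 687192):
687192 = 4×154500 + 69192
154500 = 2×69192 + 16116
69192 = 4×16116 + 4728
16116 = 3×4728 + 1932
4728 = 2×1932 + 864
1932 = 2×864 + 204
864 = 4×204 + 48
204 = 4×48 + 12
48 = 4×12 + 0
gcd = 12 and 12 | 382968, so solutions exist. Divide through by 12: 12875x ≡ 31914 (mod 57266).
Now find 12875⁻¹ mod 57266:
57266 = 4*12875 + 5766
12875 = 2*5766 + 1343
5766 = 4*1343 + 394
1343 = 3*394 + 161
394 = 2*161 + 72
161 = 2*72 + 17
72 = 4*17 + 4
17 = 4*4 + 1
4 = 4*1 + 0
Back-substitute:
1 = 17 − 4·4
1 = −4·72 + 17·17
1 = 17·161 − 38·72
1 = −38·394 + 93·161
1 = 93·1343 − 317·394
1 = −317·5766 + 1361·1343
1 = 1361·12875 − 3039·5766
1 = −3039·57266 + 13517·12875
So 12875⁻¹ ≡ 13517 (mod 57266).
Then x ≡ 13517·31914 ≡ 54026 (mod 57266); the smallest non-negative solution is x = 54026.

54026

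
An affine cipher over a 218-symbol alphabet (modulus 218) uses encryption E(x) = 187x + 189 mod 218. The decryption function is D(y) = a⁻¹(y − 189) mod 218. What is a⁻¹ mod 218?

gcd(218, 187) by repeated division:
218 = 1·187 + 31
187 = 6·31 + 1
31 = 31·1 + 0
Since gcd(187, 218) = 1, back-substitute to write 1 as a combination:
1 = 187 − 6·31
1 = −6·218 + 7·187
So 187·7 ≡ 1 (mod 218).

7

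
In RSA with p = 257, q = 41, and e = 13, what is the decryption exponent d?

7877

φ(n) = (p−1)(q−1) = 256·40 = 10240.
Need d with 13·d ≡ 1 (mod 10240). Apply the extended Euclidean algorithm:
10240 = 787×13 + 9
13 = 1×9 + 4
9 = 2×4 + 1
4 = 4×1 + 0
Back-substitute:
1 = 9 − 2·4
1 = −2·13 + 3·9
1 = 3·10240 − 2363·13
So 13·(-2363) ≡ 1 (mod 10240), hence d ≡ -2363 ≡ 7877 (mod 10240).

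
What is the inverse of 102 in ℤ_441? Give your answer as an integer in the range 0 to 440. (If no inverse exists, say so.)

no inverse exists

Euclidean algorithm on 441, 102:
441 = 4·102 + 33
102 = 3·33 + 3
33 = 11·3 + 0
Since gcd = 3 > 1, 102 is not a unit mod 441.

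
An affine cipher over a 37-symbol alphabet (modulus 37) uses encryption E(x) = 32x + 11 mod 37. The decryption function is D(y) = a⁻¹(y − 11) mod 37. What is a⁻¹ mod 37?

22

gcd(37, 32) by repeated division:
37 = 1·32 + 5
32 = 6·5 + 2
5 = 2·2 + 1
2 = 2·1 + 0
The gcd is 1. Working backward:
1 = 5 − 2·2
1 = −2·32 + 13·5
1 = 13·37 − 15·32
Thus 32·(-15) ≡ 1 (mod 37); reducing, -15 mod 37 = 22.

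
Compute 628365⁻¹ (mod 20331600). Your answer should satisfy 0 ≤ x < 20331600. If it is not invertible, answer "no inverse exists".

Euclidean algorithm on 20331600, 628365:
20331600 = 32×628365 + 223920
628365 = 2×223920 + 180525
223920 = 1×180525 + 43395
180525 = 4×43395 + 6945
43395 = 6×6945 + 1725
6945 = 4×1725 + 45
1725 = 38×45 + 15
45 = 3×15 + 0
The gcd is 15, not 1, hence no inverse exists.

no inverse exists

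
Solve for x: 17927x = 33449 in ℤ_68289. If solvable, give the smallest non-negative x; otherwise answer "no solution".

139

First find gcd(17927, 68289):
68289 = 3×17927 + 14508
17927 = 1×14508 + 3419
14508 = 4×3419 + 832
3419 = 4×832 + 91
832 = 9×91 + 13
91 = 7×13 + 0
gcd = 13 and 13 | 33449, so solutions exist. Divide through by 13: 1379x ≡ 2573 (mod 5253).
Now find 1379⁻¹ mod 5253:
5253 = 3*1379 + 1116
1379 = 1*1116 + 263
1116 = 4*263 + 64
263 = 4*64 + 7
64 = 9*7 + 1
7 = 7*1 + 0
Back-substitute:
1 = 64 − 9·7
1 = −9·263 + 37·64
1 = 37·1116 − 157·263
1 = −157·1379 + 194·1116
1 = 194·5253 − 739·1379
So 1379·(-739) ≡ 1 (mod 5253), i.e. 1379⁻¹ ≡ 4514.
Then x ≡ 4514·2573 ≡ 139 (mod 5253); the smallest non-negative solution is x = 139.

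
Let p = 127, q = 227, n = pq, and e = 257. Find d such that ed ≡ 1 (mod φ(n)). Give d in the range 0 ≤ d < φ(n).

13961

φ(n) = (p−1)(q−1) = 126·226 = 28476.
Need d with 257·d ≡ 1 (mod 28476). Apply the extended Euclidean algorithm:
28476 = 110×257 + 206
257 = 1×206 + 51
206 = 4×51 + 2
51 = 25×2 + 1
2 = 2×1 + 0
Back-substitute:
1 = 51 − 25·2
1 = −25·206 + 101·51
1 = 101·257 − 126·206
1 = −126·28476 + 13961·257
So 257·13961 ≡ 1 (mod 28476), hence d = 13961.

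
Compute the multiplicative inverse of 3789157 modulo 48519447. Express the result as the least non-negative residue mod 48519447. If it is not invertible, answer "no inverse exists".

Run Euclid on (48519447, 3789157):
48519447 = 12*3789157 + 3049563
3789157 = 1*3049563 + 739594
3049563 = 4*739594 + 91187
739594 = 8*91187 + 10098
91187 = 9*10098 + 305
10098 = 33*305 + 33
305 = 9*33 + 8
33 = 4*8 + 1
8 = 8*1 + 0
Since gcd(3789157, 48519447) = 1, back-substitute to write 1 as a combination:
1 = 33 − 4·8
1 = −4·305 + 37·33
1 = 37·10098 − 1225·305
1 = −1225·91187 + 11062·10098
1 = 11062·739594 − 89721·91187
1 = −89721·3049563 + 369946·739594
1 = 369946·3789157 − 459667·3049563
1 = −459667·48519447 + 5885950·3789157
So 3789157·5885950 ≡ 1 (mod 48519447).

5885950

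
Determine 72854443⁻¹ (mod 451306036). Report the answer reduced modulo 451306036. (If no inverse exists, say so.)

Apply the Euclidean algorithm to 451306036 and 72854443:
451306036 = 6*72854443 + 14179378
72854443 = 5*14179378 + 1957553
14179378 = 7*1957553 + 476507
1957553 = 4*476507 + 51525
476507 = 9*51525 + 12782
51525 = 4*12782 + 397
12782 = 32*397 + 78
397 = 5*78 + 7
78 = 11*7 + 1
7 = 7*1 + 0
gcd = 1, so the inverse exists. Back-substitute:
1 = 78 − 11·7
1 = −11·397 + 56·78
1 = 56·12782 − 1803·397
1 = −1803·51525 + 7268·12782
1 = 7268·476507 − 67215·51525
1 = −67215·1957553 + 276128·476507
1 = 276128·14179378 − 2000111·1957553
1 = −2000111·72854443 + 10276683·14179378
1 = 10276683·451306036 − 63660209·72854443
Thus 72854443·(-63660209) ≡ 1 (mod 451306036); reducing, -63660209 mod 451306036 = 387645827.

387645827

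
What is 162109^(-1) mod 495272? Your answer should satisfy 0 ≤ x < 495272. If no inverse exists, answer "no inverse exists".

Run Euclid on (495272, 162109):
495272 = 3·162109 + 8945
162109 = 18·8945 + 1099
8945 = 8·1099 + 153
1099 = 7·153 + 28
153 = 5·28 + 13
28 = 2·13 + 2
13 = 6·2 + 1
2 = 2·1 + 0
Since gcd(162109, 495272) = 1, back-substitute to write 1 as a combination:
1 = 13 − 6·2
1 = −6·28 + 13·13
1 = 13·153 − 71·28
1 = −71·1099 + 510·153
1 = 510·8945 − 4151·1099
1 = −4151·162109 + 75228·8945
1 = 75228·495272 − 229835·162109
So 162109·(-229835) ≡ 1 (mod 495272), and -229835 ≡ 265437 (mod 495272).

265437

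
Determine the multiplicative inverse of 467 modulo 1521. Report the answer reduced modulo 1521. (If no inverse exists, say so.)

1052

Run Euclid on (1521, 467):
1521 = 3×467 + 120
467 = 3×120 + 107
120 = 1×107 + 13
107 = 8×13 + 3
13 = 4×3 + 1
3 = 3×1 + 0
Since gcd(467, 1521) = 1, back-substitute to write 1 as a combination:
1 = 13 − 4·3
1 = −4·107 + 33·13
1 = 33·120 − 37·107
1 = −37·467 + 144·120
1 = 144·1521 − 469·467
So 467·(-469) ≡ 1 (mod 1521), and -469 ≡ 1052 (mod 1521).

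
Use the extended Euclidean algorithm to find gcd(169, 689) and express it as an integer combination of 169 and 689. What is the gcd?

Euclidean algorithm:
689 = 4*169 + 13
169 = 13*13 + 0
gcd(169, 689) = 13.
Working backward:
13 = 689 − 4·169
So 13 = (1)·689 + (-4)·169.

13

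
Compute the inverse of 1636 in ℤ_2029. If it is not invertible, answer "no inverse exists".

222

Run Euclid on (2029, 1636):
2029 = 1·1636 + 393
1636 = 4·393 + 64
393 = 6·64 + 9
64 = 7·9 + 1
9 = 9·1 + 0
Since gcd(1636, 2029) = 1, back-substitute to write 1 as a combination:
1 = 64 − 7·9
1 = −7·393 + 43·64
1 = 43·1636 − 179·393
1 = −179·2029 + 222·1636
So 1636·222 ≡ 1 (mod 2029).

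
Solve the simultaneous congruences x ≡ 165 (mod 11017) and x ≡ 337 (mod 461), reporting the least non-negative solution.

Write x = 165 + 11017·k. Then 11017·k ≡ 337 − 165 ≡ 172 (mod 461).
Need 11017⁻¹ mod 461. Extended Euclid on (461, 414):
461 = 1·414 + 47
414 = 8·47 + 38
47 = 1·38 + 9
38 = 4·9 + 2
9 = 4·2 + 1
2 = 2·1 + 0
Back-substitute:
1 = 9 − 4·2
1 = −4·38 + 17·9
1 = 17·47 − 21·38
1 = −21·414 + 185·47
1 = 185·461 − 206·414
11017⁻¹ ≡ 255 (mod 461), so k ≡ 255·172 ≡ 65 (mod 461).
x = 165 + 11017·65 = 716270.

716270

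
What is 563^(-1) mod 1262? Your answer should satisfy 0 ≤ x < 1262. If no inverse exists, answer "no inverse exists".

gcd(1262, 563) by repeated division:
1262 = 2×563 + 136
563 = 4×136 + 19
136 = 7×19 + 3
19 = 6×3 + 1
3 = 3×1 + 0
The gcd is 1. Working backward:
1 = 19 − 6·3
1 = −6·136 + 43·19
1 = 43·563 − 178·136
1 = −178·1262 + 399·563
So 563·399 ≡ 1 (mod 1262).

399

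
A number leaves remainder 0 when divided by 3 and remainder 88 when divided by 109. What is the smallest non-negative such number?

306

Write x = 0 + 3·k. Then 3·k ≡ 88 − 0 ≡ 88 (mod 109).
Need 3⁻¹ mod 109. Extended Euclid on (109, 3):
109 = 36·3 + 1
3 = 3·1 + 0
Back-substitute:
1 = 109 − 36·3
3⁻¹ ≡ 73 (mod 109), so k ≡ 73·88 ≡ 102 (mod 109).
x = 0 + 3·102 = 306.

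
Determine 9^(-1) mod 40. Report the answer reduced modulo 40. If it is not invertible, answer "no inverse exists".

9

Apply the Euclidean algorithm to 40 and 9:
40 = 4*9 + 4
9 = 2*4 + 1
4 = 4*1 + 0
gcd = 1, so the inverse exists. Back-substitute:
1 = 9 − 2·4
1 = −2·40 + 9·9
So 9·9 ≡ 1 (mod 40).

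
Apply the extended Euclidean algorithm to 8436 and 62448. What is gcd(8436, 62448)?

12

Apply Euclid's algorithm to 62448 and 8436:
62448 = 7·8436 + 3396
8436 = 2·3396 + 1644
3396 = 2·1644 + 108
1644 = 15·108 + 24
108 = 4·24 + 12
24 = 2·12 + 0
gcd(8436, 62448) = 12.
Express as a combination:
12 = 108 − 4·24
12 = −4·1644 + 61·108
12 = 61·3396 − 126·1644
12 = −126·8436 + 313·3396
12 = 313·62448 − 2317·8436
So 12 = (313)·62448 + (-2317)·8436.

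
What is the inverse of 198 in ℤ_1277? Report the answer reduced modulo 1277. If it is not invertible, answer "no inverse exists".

703

Extended Euclidean algorithm:
1277 = 6×198 + 89
198 = 2×89 + 20
89 = 4×20 + 9
20 = 2×9 + 2
9 = 4×2 + 1
2 = 2×1 + 0
gcd = 1, so the inverse exists. Back-substitute:
1 = 9 − 4·2
1 = −4·20 + 9·9
1 = 9·89 − 40·20
1 = −40·198 + 89·89
1 = 89·1277 − 574·198
So 198·(-574) ≡ 1 (mod 1277), and -574 ≡ 703 (mod 1277).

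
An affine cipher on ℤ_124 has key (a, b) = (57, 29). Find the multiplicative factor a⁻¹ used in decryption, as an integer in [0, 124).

37

gcd(124, 57) by repeated division:
124 = 2*57 + 10
57 = 5*10 + 7
10 = 1*7 + 3
7 = 2*3 + 1
3 = 3*1 + 0
gcd = 1, so the inverse exists. Back-substitute:
1 = 7 − 2·3
1 = −2·10 + 3·7
1 = 3·57 − 17·10
1 = −17·124 + 37·57
So 57·37 ≡ 1 (mod 124).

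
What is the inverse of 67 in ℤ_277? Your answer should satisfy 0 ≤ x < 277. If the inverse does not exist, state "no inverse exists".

Run Euclid on (277, 67):
277 = 4·67 + 9
67 = 7·9 + 4
9 = 2·4 + 1
4 = 4·1 + 0
gcd = 1, so the inverse exists. Back-substitute:
1 = 9 − 2·4
1 = −2·67 + 15·9
1 = 15·277 − 62·67
So 67·(-62) ≡ 1 (mod 277), and -62 ≡ 215 (mod 277).

215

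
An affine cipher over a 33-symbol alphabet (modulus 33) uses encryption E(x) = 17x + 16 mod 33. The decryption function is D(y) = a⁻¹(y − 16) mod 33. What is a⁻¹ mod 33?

Apply the Euclidean algorithm to 33 and 17:
33 = 1*17 + 16
17 = 1*16 + 1
16 = 16*1 + 0
Since gcd(17, 33) = 1, back-substitute to write 1 as a combination:
1 = 17 − 16
1 = −33 + 2·17
So 17·2 ≡ 1 (mod 33).

2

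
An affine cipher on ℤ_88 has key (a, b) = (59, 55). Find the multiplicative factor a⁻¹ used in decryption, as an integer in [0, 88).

3

Extended Euclidean algorithm:
88 = 1×59 + 29
59 = 2×29 + 1
29 = 29×1 + 0
The gcd is 1. Working backward:
1 = 59 − 2·29
1 = −2·88 + 3·59
So 59·3 ≡ 1 (mod 88).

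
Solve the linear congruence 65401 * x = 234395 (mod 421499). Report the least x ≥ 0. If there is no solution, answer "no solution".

205768

First find gcd(65401, 421499):
421499 = 6×65401 + 29093
65401 = 2×29093 + 7215
29093 = 4×7215 + 233
7215 = 30×233 + 225
233 = 1×225 + 8
225 = 28×8 + 1
8 = 8×1 + 0
gcd = 1, so a unique solution mod 421499 exists.
Back-substitute for the Bézout coefficients:
1 = 225 − 28·8
1 = −28·233 + 29·225
1 = 29·7215 − 898·233
1 = −898·29093 + 3621·7215
1 = 3621·65401 − 8140·29093
1 = −8140·421499 + 52461·65401
So 65401·(52461) ≡ 1 (mod 421499), giving 65401⁻¹ ≡ 52461.
x ≡ 65401⁻¹·234395 ≡ 52461·234395 ≡ 205768 (mod 421499).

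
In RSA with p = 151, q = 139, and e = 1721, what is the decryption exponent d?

17681

φ(n) = (p−1)(q−1) = 150·138 = 20700.
Need d with 1721·d ≡ 1 (mod 20700). Apply the extended Euclidean algorithm:
20700 = 12·1721 + 48
1721 = 35·48 + 41
48 = 1·41 + 7
41 = 5·7 + 6
7 = 1·6 + 1
6 = 6·1 + 0
Back-substitute:
1 = 7 − 6
1 = −41 + 6·7
1 = 6·48 − 7·41
1 = −7·1721 + 251·48
1 = 251·20700 − 3019·1721
So 1721·(-3019) ≡ 1 (mod 20700), hence d ≡ -3019 ≡ 17681 (mod 20700).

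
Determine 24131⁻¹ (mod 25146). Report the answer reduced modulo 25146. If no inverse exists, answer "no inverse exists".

21083

gcd(25146, 24131) by repeated division:
25146 = 1·24131 + 1015
24131 = 23·1015 + 786
1015 = 1·786 + 229
786 = 3·229 + 99
229 = 2·99 + 31
99 = 3·31 + 6
31 = 5·6 + 1
6 = 6·1 + 0
The gcd is 1. Working backward:
1 = 31 − 5·6
1 = −5·99 + 16·31
1 = 16·229 − 37·99
1 = −37·786 + 127·229
1 = 127·1015 − 164·786
1 = −164·24131 + 3899·1015
1 = 3899·25146 − 4063·24131
So 24131·(-4063) ≡ 1 (mod 25146), and -4063 ≡ 21083 (mod 25146).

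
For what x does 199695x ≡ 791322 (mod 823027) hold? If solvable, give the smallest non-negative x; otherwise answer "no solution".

First find gcd(199695, 823027):
823027 = 4·199695 + 24247
199695 = 8·24247 + 5719
24247 = 4·5719 + 1371
5719 = 4·1371 + 235
1371 = 5·235 + 196
235 = 1·196 + 39
196 = 5·39 + 1
39 = 39·1 + 0
gcd = 1, so a unique solution mod 823027 exists.
Back-substitute for the Bézout coefficients:
1 = 196 − 5·39
1 = −5·235 + 6·196
1 = 6·1371 − 35·235
1 = −35·5719 + 146·1371
1 = 146·24247 − 619·5719
1 = −619·199695 + 5098·24247
1 = 5098·823027 − 21011·199695
So 199695·(-21011) ≡ 1 (mod 823027), giving 199695⁻¹ ≡ 802016.
x ≡ 199695⁻¹·791322 ≡ 802016·791322 ≡ 324912 (mod 823027).

324912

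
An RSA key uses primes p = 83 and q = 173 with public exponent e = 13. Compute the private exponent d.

1085

φ(n) = (p−1)(q−1) = 82·172 = 14104.
Need d with 13·d ≡ 1 (mod 14104). Apply the extended Euclidean algorithm:
14104 = 1084*13 + 12
13 = 1*12 + 1
12 = 12*1 + 0
Back-substitute:
1 = 13 − 12
1 = −14104 + 1085·13
So 13·1085 ≡ 1 (mod 14104), hence d = 1085.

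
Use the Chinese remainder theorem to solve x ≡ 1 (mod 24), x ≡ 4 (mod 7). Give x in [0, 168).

Write x = 1 + 24·k. Then 24·k ≡ 4 − 1 ≡ 3 (mod 7).
Need 24⁻¹ mod 7. Extended Euclid on (7, 3):
7 = 2·3 + 1
3 = 3·1 + 0
Back-substitute:
1 = 7 − 2·3
24⁻¹ ≡ 5 (mod 7), so k ≡ 5·3 ≡ 1 (mod 7).
x = 1 + 24·1 = 25.

25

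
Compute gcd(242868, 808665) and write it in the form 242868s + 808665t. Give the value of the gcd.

3

Repeated division:
808665 = 3×242868 + 80061
242868 = 3×80061 + 2685
80061 = 29×2685 + 2196
2685 = 1×2196 + 489
2196 = 4×489 + 240
489 = 2×240 + 9
240 = 26×9 + 6
9 = 1×6 + 3
6 = 2×3 + 0
gcd(242868, 808665) = 3.
Express as a combination:
3 = 9 − 6
3 = −240 + 27·9
3 = 27·489 − 55·240
3 = −55·2196 + 247·489
3 = 247·2685 − 302·2196
3 = −302·80061 + 9005·2685
3 = 9005·242868 − 27317·80061
3 = −27317·808665 + 90956·242868
So 3 = (-27317)·808665 + (90956)·242868.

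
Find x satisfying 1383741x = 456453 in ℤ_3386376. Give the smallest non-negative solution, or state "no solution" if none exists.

230897

First find gcd(1383741, 3386376):
3386376 = 2*1383741 + 618894
1383741 = 2*618894 + 145953
618894 = 4*145953 + 35082
145953 = 4*35082 + 5625
35082 = 6*5625 + 1332
5625 = 4*1332 + 297
1332 = 4*297 + 144
297 = 2*144 + 9
144 = 16*9 + 0
gcd = 9 and 9 | 456453, so solutions exist. Divide through by 9: 153749x ≡ 50717 (mod 376264).
Now find 153749⁻¹ mod 376264:
376264 = 2·153749 + 68766
153749 = 2·68766 + 16217
68766 = 4·16217 + 3898
16217 = 4·3898 + 625
3898 = 6·625 + 148
625 = 4·148 + 33
148 = 4·33 + 16
33 = 2·16 + 1
16 = 16·1 + 0
Back-substitute:
1 = 33 − 2·16
1 = −2·148 + 9·33
1 = 9·625 − 38·148
1 = −38·3898 + 237·625
1 = 237·16217 − 986·3898
1 = −986·68766 + 4181·16217
1 = 4181·153749 − 9348·68766
1 = −9348·376264 + 22877·153749
So 153749⁻¹ ≡ 22877 (mod 376264).
Then x ≡ 22877·50717 ≡ 230897 (mod 376264); the smallest non-negative solution is x = 230897.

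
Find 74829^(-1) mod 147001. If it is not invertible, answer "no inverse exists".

139532

Extended Euclidean algorithm:
147001 = 1·74829 + 72172
74829 = 1·72172 + 2657
72172 = 27·2657 + 433
2657 = 6·433 + 59
433 = 7·59 + 20
59 = 2·20 + 19
20 = 1·19 + 1
19 = 19·1 + 0
gcd = 1, so the inverse exists. Back-substitute:
1 = 20 − 19
1 = −59 + 3·20
1 = 3·433 − 22·59
1 = −22·2657 + 135·433
1 = 135·72172 − 3667·2657
1 = −3667·74829 + 3802·72172
1 = 3802·147001 − 7469·74829
Thus 74829·(-7469) ≡ 1 (mod 147001); reducing, -7469 mod 147001 = 139532.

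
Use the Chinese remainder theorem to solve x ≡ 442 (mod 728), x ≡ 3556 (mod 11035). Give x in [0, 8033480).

Write x = 442 + 728·k. Then 728·k ≡ 3556 − 442 ≡ 3114 (mod 11035).
Need 728⁻¹ mod 11035. Extended Euclid on (11035, 728):
11035 = 15*728 + 115
728 = 6*115 + 38
115 = 3*38 + 1
38 = 38*1 + 0
Back-substitute:
1 = 115 − 3·38
1 = −3·728 + 19·115
1 = 19·11035 − 288·728
728⁻¹ ≡ 10747 (mod 11035), so k ≡ 10747·3114 ≡ 8038 (mod 11035).
x = 442 + 728·8038 = 5852106.

5852106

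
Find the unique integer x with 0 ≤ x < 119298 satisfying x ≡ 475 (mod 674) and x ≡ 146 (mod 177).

Write x = 475 + 674·k. Then 674·k ≡ 146 − 475 ≡ 25 (mod 177).
Need 674⁻¹ mod 177. Extended Euclid on (177, 143):
177 = 1*143 + 34
143 = 4*34 + 7
34 = 4*7 + 6
7 = 1*6 + 1
6 = 6*1 + 0
Back-substitute:
1 = 7 − 6
1 = −34 + 5·7
1 = 5·143 − 21·34
1 = −21·177 + 26·143
674⁻¹ ≡ 26 (mod 177), so k ≡ 26·25 ≡ 119 (mod 177).
x = 475 + 674·119 = 80681.

80681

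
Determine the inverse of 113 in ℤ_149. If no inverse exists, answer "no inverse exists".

Extended Euclidean algorithm:
149 = 1×113 + 36
113 = 3×36 + 5
36 = 7×5 + 1
5 = 5×1 + 0
Since gcd(113, 149) = 1, back-substitute to write 1 as a combination:
1 = 36 − 7·5
1 = −7·113 + 22·36
1 = 22·149 − 29·113
So 113·(-29) ≡ 1 (mod 149), and -29 ≡ 120 (mod 149).

120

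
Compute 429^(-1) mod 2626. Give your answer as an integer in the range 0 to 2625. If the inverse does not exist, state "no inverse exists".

no inverse exists

Euclidean algorithm on 2626, 429:
2626 = 6×429 + 52
429 = 8×52 + 13
52 = 4×13 + 0
The gcd is 13, not 1, hence no inverse exists.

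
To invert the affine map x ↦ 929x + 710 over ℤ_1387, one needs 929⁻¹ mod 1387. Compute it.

427

Run Euclid on (1387, 929):
1387 = 1·929 + 458
929 = 2·458 + 13
458 = 35·13 + 3
13 = 4·3 + 1
3 = 3·1 + 0
The gcd is 1. Working backward:
1 = 13 − 4·3
1 = −4·458 + 141·13
1 = 141·929 − 286·458
1 = −286·1387 + 427·929
So 929·427 ≡ 1 (mod 1387).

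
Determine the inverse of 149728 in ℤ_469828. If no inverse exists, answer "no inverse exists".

no inverse exists

Euclidean algorithm on 469828, 149728:
469828 = 3*149728 + 20644
149728 = 7*20644 + 5220
20644 = 3*5220 + 4984
5220 = 1*4984 + 236
4984 = 21*236 + 28
236 = 8*28 + 12
28 = 2*12 + 4
12 = 3*4 + 0
Since gcd = 4 > 1, 149728 is not a unit mod 469828.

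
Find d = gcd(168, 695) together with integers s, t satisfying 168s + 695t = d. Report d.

Repeated division:
695 = 4×168 + 23
168 = 7×23 + 7
23 = 3×7 + 2
7 = 3×2 + 1
2 = 2×1 + 0
gcd(168, 695) = 1.
Express as a combination:
1 = 7 − 3·2
1 = −3·23 + 10·7
1 = 10·168 − 73·23
1 = −73·695 + 302·168
So 1 = (-73)·695 + (302)·168.

1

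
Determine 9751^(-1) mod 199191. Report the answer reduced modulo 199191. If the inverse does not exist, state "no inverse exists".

110269

gcd(199191, 9751) by repeated division:
199191 = 20·9751 + 4171
9751 = 2·4171 + 1409
4171 = 2·1409 + 1353
1409 = 1·1353 + 56
1353 = 24·56 + 9
56 = 6·9 + 2
9 = 4·2 + 1
2 = 2·1 + 0
Since gcd(9751, 199191) = 1, back-substitute to write 1 as a combination:
1 = 9 − 4·2
1 = −4·56 + 25·9
1 = 25·1353 − 604·56
1 = −604·1409 + 629·1353
1 = 629·4171 − 1862·1409
1 = −1862·9751 + 4353·4171
1 = 4353·199191 − 88922·9751
Thus 9751·(-88922) ≡ 1 (mod 199191); reducing, -88922 mod 199191 = 110269.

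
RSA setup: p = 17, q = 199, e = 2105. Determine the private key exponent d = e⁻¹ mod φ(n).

φ(n) = (p−1)(q−1) = 16·198 = 3168.
Need d with 2105·d ≡ 1 (mod 3168). Apply the extended Euclidean algorithm:
3168 = 1*2105 + 1063
2105 = 1*1063 + 1042
1063 = 1*1042 + 21
1042 = 49*21 + 13
21 = 1*13 + 8
13 = 1*8 + 5
8 = 1*5 + 3
5 = 1*3 + 2
3 = 1*2 + 1
2 = 2*1 + 0
Back-substitute:
1 = 3 − 2
1 = −5 + 2·3
1 = 2·8 − 3·5
1 = −3·13 + 5·8
1 = 5·21 − 8·13
1 = −8·1042 + 397·21
1 = 397·1063 − 405·1042
1 = −405·2105 + 802·1063
1 = 802·3168 − 1207·2105
So 2105·(-1207) ≡ 1 (mod 3168), hence d ≡ -1207 ≡ 1961 (mod 3168).

1961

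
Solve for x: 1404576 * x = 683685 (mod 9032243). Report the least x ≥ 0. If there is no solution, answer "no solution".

3390159

First find gcd(1404576, 9032243):
9032243 = 6*1404576 + 604787
1404576 = 2*604787 + 195002
604787 = 3*195002 + 19781
195002 = 9*19781 + 16973
19781 = 1*16973 + 2808
16973 = 6*2808 + 125
2808 = 22*125 + 58
125 = 2*58 + 9
58 = 6*9 + 4
9 = 2*4 + 1
4 = 4*1 + 0
gcd = 1, so a unique solution mod 9032243 exists.
Back-substitute for the Bézout coefficients:
1 = 9 − 2·4
1 = −2·58 + 13·9
1 = 13·125 − 28·58
1 = −28·2808 + 629·125
1 = 629·16973 − 3802·2808
1 = −3802·19781 + 4431·16973
1 = 4431·195002 − 43681·19781
1 = −43681·604787 + 135474·195002
1 = 135474·1404576 − 314629·604787
1 = −314629·9032243 + 2023248·1404576
So 1404576·(2023248) ≡ 1 (mod 9032243), giving 1404576⁻¹ ≡ 2023248.
x ≡ 1404576⁻¹·683685 ≡ 2023248·683685 ≡ 3390159 (mod 9032243).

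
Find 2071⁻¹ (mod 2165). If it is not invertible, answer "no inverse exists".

1451

Run Euclid on (2165, 2071):
2165 = 1*2071 + 94
2071 = 22*94 + 3
94 = 31*3 + 1
3 = 3*1 + 0
The gcd is 1. Working backward:
1 = 94 − 31·3
1 = −31·2071 + 683·94
1 = 683·2165 − 714·2071
Hence 2071⁻¹ ≡ -714 ≡ 1451 (mod 2165).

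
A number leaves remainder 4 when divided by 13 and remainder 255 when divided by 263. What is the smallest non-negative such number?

Write x = 4 + 13·k. Then 13·k ≡ 255 − 4 ≡ 251 (mod 263).
Need 13⁻¹ mod 263. Extended Euclid on (263, 13):
263 = 20·13 + 3
13 = 4·3 + 1
3 = 3·1 + 0
Back-substitute:
1 = 13 − 4·3
1 = −4·263 + 81·13
13⁻¹ ≡ 81 (mod 263), so k ≡ 81·251 ≡ 80 (mod 263).
x = 4 + 13·80 = 1044.

1044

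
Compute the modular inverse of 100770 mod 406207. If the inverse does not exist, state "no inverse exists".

Extended Euclidean algorithm:
406207 = 4×100770 + 3127
100770 = 32×3127 + 706
3127 = 4×706 + 303
706 = 2×303 + 100
303 = 3×100 + 3
100 = 33×3 + 1
3 = 3×1 + 0
gcd = 1, so the inverse exists. Back-substitute:
1 = 100 − 33·3
1 = −33·303 + 100·100
1 = 100·706 − 233·303
1 = −233·3127 + 1032·706
1 = 1032·100770 − 33257·3127
1 = −33257·406207 + 134060·100770
So 100770·134060 ≡ 1 (mod 406207).

134060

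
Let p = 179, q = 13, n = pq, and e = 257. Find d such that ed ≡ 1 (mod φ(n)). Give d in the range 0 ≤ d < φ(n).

881

φ(n) = (p−1)(q−1) = 178·12 = 2136.
Need d with 257·d ≡ 1 (mod 2136). Apply the extended Euclidean algorithm:
2136 = 8·257 + 80
257 = 3·80 + 17
80 = 4·17 + 12
17 = 1·12 + 5
12 = 2·5 + 2
5 = 2·2 + 1
2 = 2·1 + 0
Back-substitute:
1 = 5 − 2·2
1 = −2·12 + 5·5
1 = 5·17 − 7·12
1 = −7·80 + 33·17
1 = 33·257 − 106·80
1 = −106·2136 + 881·257
So 257·881 ≡ 1 (mod 2136), hence d = 881.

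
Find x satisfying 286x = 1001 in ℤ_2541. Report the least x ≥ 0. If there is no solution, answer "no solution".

First find gcd(286, 2541):
2541 = 8*286 + 253
286 = 1*253 + 33
253 = 7*33 + 22
33 = 1*22 + 11
22 = 2*11 + 0
gcd = 11 and 11 | 1001, so solutions exist. Divide through by 11: 26x ≡ 91 (mod 231).
Now find 26⁻¹ mod 231:
231 = 8*26 + 23
26 = 1*23 + 3
23 = 7*3 + 2
3 = 1*2 + 1
2 = 2*1 + 0
Back-substitute:
1 = 3 − 2
1 = −23 + 8·3
1 = 8·26 − 9·23
1 = −9·231 + 80·26
So 26⁻¹ ≡ 80 (mod 231).
Then x ≡ 80·91 ≡ 119 (mod 231); the smallest non-negative solution is x = 119.

119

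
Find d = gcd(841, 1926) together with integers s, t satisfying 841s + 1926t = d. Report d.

1

Repeated division:
1926 = 2×841 + 244
841 = 3×244 + 109
244 = 2×109 + 26
109 = 4×26 + 5
26 = 5×5 + 1
5 = 5×1 + 0
gcd(841, 1926) = 1.
Express as a combination:
1 = 26 − 5·5
1 = −5·109 + 21·26
1 = 21·244 − 47·109
1 = −47·841 + 162·244
1 = 162·1926 − 371·841
So 1 = (162)·1926 + (-371)·841.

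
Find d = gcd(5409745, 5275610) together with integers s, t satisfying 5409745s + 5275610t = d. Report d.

5

Euclidean algorithm:
5409745 = 1×5275610 + 134135
5275610 = 39×134135 + 44345
134135 = 3×44345 + 1100
44345 = 40×1100 + 345
1100 = 3×345 + 65
345 = 5×65 + 20
65 = 3×20 + 5
20 = 4×5 + 0
gcd(5409745, 5275610) = 5.
Express as a combination:
5 = 65 − 3·20
5 = −3·345 + 16·65
5 = 16·1100 − 51·345
5 = −51·44345 + 2056·1100
5 = 2056·134135 − 6219·44345
5 = −6219·5275610 + 244597·134135
5 = 244597·5409745 − 250816·5275610
So 5 = (244597)·5409745 + (-250816)·5275610.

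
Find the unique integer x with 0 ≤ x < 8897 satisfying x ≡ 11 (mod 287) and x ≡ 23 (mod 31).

Write x = 11 + 287·k. Then 287·k ≡ 23 − 11 ≡ 12 (mod 31).
Need 287⁻¹ mod 31. Extended Euclid on (31, 8):
31 = 3*8 + 7
8 = 1*7 + 1
7 = 7*1 + 0
Back-substitute:
1 = 8 − 7
1 = −31 + 4·8
287⁻¹ ≡ 4 (mod 31), so k ≡ 4·12 ≡ 17 (mod 31).
x = 11 + 287·17 = 4890.

4890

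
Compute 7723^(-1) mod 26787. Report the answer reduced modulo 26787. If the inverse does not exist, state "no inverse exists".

gcd(26787, 7723) by repeated division:
26787 = 3×7723 + 3618
7723 = 2×3618 + 487
3618 = 7×487 + 209
487 = 2×209 + 69
209 = 3×69 + 2
69 = 34×2 + 1
2 = 2×1 + 0
The gcd is 1. Working backward:
1 = 69 − 34·2
1 = −34·209 + 103·69
1 = 103·487 − 240·209
1 = −240·3618 + 1783·487
1 = 1783·7723 − 3806·3618
1 = −3806·26787 + 13201·7723
So 7723·13201 ≡ 1 (mod 26787).

13201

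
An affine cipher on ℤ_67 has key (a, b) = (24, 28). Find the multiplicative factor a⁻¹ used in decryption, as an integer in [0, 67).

gcd(67, 24) by repeated division:
67 = 2*24 + 19
24 = 1*19 + 5
19 = 3*5 + 4
5 = 1*4 + 1
4 = 4*1 + 0
gcd = 1, so the inverse exists. Back-substitute:
1 = 5 − 4
1 = −19 + 4·5
1 = 4·24 − 5·19
1 = −5·67 + 14·24
So 24·14 ≡ 1 (mod 67).

14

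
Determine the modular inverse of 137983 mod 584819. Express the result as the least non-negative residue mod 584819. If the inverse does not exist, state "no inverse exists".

Apply the Euclidean algorithm to 584819 and 137983:
584819 = 4×137983 + 32887
137983 = 4×32887 + 6435
32887 = 5×6435 + 712
6435 = 9×712 + 27
712 = 26×27 + 10
27 = 2×10 + 7
10 = 1×7 + 3
7 = 2×3 + 1
3 = 3×1 + 0
The gcd is 1. Working backward:
1 = 7 − 2·3
1 = −2·10 + 3·7
1 = 3·27 − 8·10
1 = −8·712 + 211·27
1 = 211·6435 − 1907·712
1 = −1907·32887 + 9746·6435
1 = 9746·137983 − 40891·32887
1 = −40891·584819 + 173310·137983
So 137983·173310 ≡ 1 (mod 584819).

173310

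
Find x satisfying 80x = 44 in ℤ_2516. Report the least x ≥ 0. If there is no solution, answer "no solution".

First find gcd(80, 2516):
2516 = 31×80 + 36
80 = 2×36 + 8
36 = 4×8 + 4
8 = 2×4 + 0
gcd = 4 and 4 | 44, so solutions exist. Divide through by 4: 20x ≡ 11 (mod 629).
Now find 20⁻¹ mod 629:
629 = 31·20 + 9
20 = 2·9 + 2
9 = 4·2 + 1
2 = 2·1 + 0
Back-substitute:
1 = 9 − 4·2
1 = −4·20 + 9·9
1 = 9·629 − 283·20
So 20·(-283) ≡ 1 (mod 629), i.e. 20⁻¹ ≡ 346.
Then x ≡ 346·11 ≡ 32 (mod 629); the smallest non-negative solution is x = 32.

32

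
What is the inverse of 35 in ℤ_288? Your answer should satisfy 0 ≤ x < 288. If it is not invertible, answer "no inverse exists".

107

gcd(288, 35) by repeated division:
288 = 8·35 + 8
35 = 4·8 + 3
8 = 2·3 + 2
3 = 1·2 + 1
2 = 2·1 + 0
gcd = 1, so the inverse exists. Back-substitute:
1 = 3 − 2
1 = −8 + 3·3
1 = 3·35 − 13·8
1 = −13·288 + 107·35
So 35·107 ≡ 1 (mod 288).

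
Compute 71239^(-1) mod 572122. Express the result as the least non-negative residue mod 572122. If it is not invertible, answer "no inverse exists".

268975

Apply the Euclidean algorithm to 572122 and 71239:
572122 = 8*71239 + 2210
71239 = 32*2210 + 519
2210 = 4*519 + 134
519 = 3*134 + 117
134 = 1*117 + 17
117 = 6*17 + 15
17 = 1*15 + 2
15 = 7*2 + 1
2 = 2*1 + 0
gcd = 1, so the inverse exists. Back-substitute:
1 = 15 − 7·2
1 = −7·17 + 8·15
1 = 8·117 − 55·17
1 = −55·134 + 63·117
1 = 63·519 − 244·134
1 = −244·2210 + 1039·519
1 = 1039·71239 − 33492·2210
1 = −33492·572122 + 268975·71239
So 71239·268975 ≡ 1 (mod 572122).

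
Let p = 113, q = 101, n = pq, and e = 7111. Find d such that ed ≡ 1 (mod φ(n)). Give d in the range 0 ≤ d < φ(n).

3191

φ(n) = (p−1)(q−1) = 112·100 = 11200.
Need d with 7111·d ≡ 1 (mod 11200). Apply the extended Euclidean algorithm:
11200 = 1*7111 + 4089
7111 = 1*4089 + 3022
4089 = 1*3022 + 1067
3022 = 2*1067 + 888
1067 = 1*888 + 179
888 = 4*179 + 172
179 = 1*172 + 7
172 = 24*7 + 4
7 = 1*4 + 3
4 = 1*3 + 1
3 = 3*1 + 0
Back-substitute:
1 = 4 − 3
1 = −7 + 2·4
1 = 2·172 − 49·7
1 = −49·179 + 51·172
1 = 51·888 − 253·179
1 = −253·1067 + 304·888
1 = 304·3022 − 861·1067
1 = −861·4089 + 1165·3022
1 = 1165·7111 − 2026·4089
1 = −2026·11200 + 3191·7111
So 7111·3191 ≡ 1 (mod 11200), hence d = 3191.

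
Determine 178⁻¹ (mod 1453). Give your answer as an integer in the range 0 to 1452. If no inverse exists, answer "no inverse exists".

1102

Apply the Euclidean algorithm to 1453 and 178:
1453 = 8·178 + 29
178 = 6·29 + 4
29 = 7·4 + 1
4 = 4·1 + 0
gcd = 1, so the inverse exists. Back-substitute:
1 = 29 − 7·4
1 = −7·178 + 43·29
1 = 43·1453 − 351·178
Thus 178·(-351) ≡ 1 (mod 1453); reducing, -351 mod 1453 = 1102.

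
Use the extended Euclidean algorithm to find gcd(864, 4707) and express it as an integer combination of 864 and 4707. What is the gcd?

Apply Euclid's algorithm to 4707 and 864:
4707 = 5·864 + 387
864 = 2·387 + 90
387 = 4·90 + 27
90 = 3·27 + 9
27 = 3·9 + 0
gcd(864, 4707) = 9.
Working backward:
9 = 90 − 3·27
9 = −3·387 + 13·90
9 = 13·864 − 29·387
9 = −29·4707 + 158·864
So 9 = (-29)·4707 + (158)·864.

9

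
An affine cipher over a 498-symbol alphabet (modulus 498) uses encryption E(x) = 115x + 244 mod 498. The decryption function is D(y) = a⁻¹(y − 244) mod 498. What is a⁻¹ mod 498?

13

Run Euclid on (498, 115):
498 = 4·115 + 38
115 = 3·38 + 1
38 = 38·1 + 0
gcd = 1, so the inverse exists. Back-substitute:
1 = 115 − 3·38
1 = −3·498 + 13·115
So 115·13 ≡ 1 (mod 498).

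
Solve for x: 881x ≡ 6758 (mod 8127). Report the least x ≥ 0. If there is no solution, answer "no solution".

5275

First find gcd(881, 8127):
8127 = 9·881 + 198
881 = 4·198 + 89
198 = 2·89 + 20
89 = 4·20 + 9
20 = 2·9 + 2
9 = 4·2 + 1
2 = 2·1 + 0
gcd = 1, so a unique solution mod 8127 exists.
Back-substitute for the Bézout coefficients:
1 = 9 − 4·2
1 = −4·20 + 9·9
1 = 9·89 − 40·20
1 = −40·198 + 89·89
1 = 89·881 − 396·198
1 = −396·8127 + 3653·881
So 881·(3653) ≡ 1 (mod 8127), giving 881⁻¹ ≡ 3653.
x ≡ 881⁻¹·6758 ≡ 3653·6758 ≡ 5275 (mod 8127).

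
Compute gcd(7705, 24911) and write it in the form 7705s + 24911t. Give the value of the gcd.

Apply Euclid's algorithm to 24911 and 7705:
24911 = 3*7705 + 1796
7705 = 4*1796 + 521
1796 = 3*521 + 233
521 = 2*233 + 55
233 = 4*55 + 13
55 = 4*13 + 3
13 = 4*3 + 1
3 = 3*1 + 0
gcd(7705, 24911) = 1.
Express as a combination:
1 = 13 − 4·3
1 = −4·55 + 17·13
1 = 17·233 − 72·55
1 = −72·521 + 161·233
1 = 161·1796 − 555·521
1 = −555·7705 + 2381·1796
1 = 2381·24911 − 7698·7705
So 1 = (2381)·24911 + (-7698)·7705.

1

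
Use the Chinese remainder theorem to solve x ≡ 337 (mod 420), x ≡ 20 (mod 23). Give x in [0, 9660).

8737

Write x = 337 + 420·k. Then 420·k ≡ 20 − 337 ≡ 5 (mod 23).
Need 420⁻¹ mod 23. Extended Euclid on (23, 6):
23 = 3·6 + 5
6 = 1·5 + 1
5 = 5·1 + 0
Back-substitute:
1 = 6 − 5
1 = −23 + 4·6
420⁻¹ ≡ 4 (mod 23), so k ≡ 4·5 ≡ 20 (mod 23).
x = 337 + 420·20 = 8737.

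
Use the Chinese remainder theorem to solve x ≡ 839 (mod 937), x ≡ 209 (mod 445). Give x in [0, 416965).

14894

Write x = 839 + 937·k. Then 937·k ≡ 209 − 839 ≡ 260 (mod 445).
Need 937⁻¹ mod 445. Extended Euclid on (445, 47):
445 = 9×47 + 22
47 = 2×22 + 3
22 = 7×3 + 1
3 = 3×1 + 0
Back-substitute:
1 = 22 − 7·3
1 = −7·47 + 15·22
1 = 15·445 − 142·47
937⁻¹ ≡ 303 (mod 445), so k ≡ 303·260 ≡ 15 (mod 445).
x = 839 + 937·15 = 14894.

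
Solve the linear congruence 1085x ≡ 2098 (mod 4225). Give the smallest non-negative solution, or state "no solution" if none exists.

no solution

gcd(1085, 4225):
4225 = 3*1085 + 970
1085 = 1*970 + 115
970 = 8*115 + 50
115 = 2*50 + 15
50 = 3*15 + 5
15 = 3*5 + 0
gcd = 5, but 5 ∤ 2098, so the congruence has no solution.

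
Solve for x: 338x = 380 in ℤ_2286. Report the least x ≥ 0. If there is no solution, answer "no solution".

319

First find gcd(338, 2286):
2286 = 6*338 + 258
338 = 1*258 + 80
258 = 3*80 + 18
80 = 4*18 + 8
18 = 2*8 + 2
8 = 4*2 + 0
gcd = 2 and 2 | 380, so solutions exist. Divide through by 2: 169x ≡ 190 (mod 1143).
Now find 169⁻¹ mod 1143:
1143 = 6×169 + 129
169 = 1×129 + 40
129 = 3×40 + 9
40 = 4×9 + 4
9 = 2×4 + 1
4 = 4×1 + 0
Back-substitute:
1 = 9 − 2·4
1 = −2·40 + 9·9
1 = 9·129 − 29·40
1 = −29·169 + 38·129
1 = 38·1143 − 257·169
So 169·(-257) ≡ 1 (mod 1143), i.e. 169⁻¹ ≡ 886.
Then x ≡ 886·190 ≡ 319 (mod 1143); the smallest non-negative solution is x = 319.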